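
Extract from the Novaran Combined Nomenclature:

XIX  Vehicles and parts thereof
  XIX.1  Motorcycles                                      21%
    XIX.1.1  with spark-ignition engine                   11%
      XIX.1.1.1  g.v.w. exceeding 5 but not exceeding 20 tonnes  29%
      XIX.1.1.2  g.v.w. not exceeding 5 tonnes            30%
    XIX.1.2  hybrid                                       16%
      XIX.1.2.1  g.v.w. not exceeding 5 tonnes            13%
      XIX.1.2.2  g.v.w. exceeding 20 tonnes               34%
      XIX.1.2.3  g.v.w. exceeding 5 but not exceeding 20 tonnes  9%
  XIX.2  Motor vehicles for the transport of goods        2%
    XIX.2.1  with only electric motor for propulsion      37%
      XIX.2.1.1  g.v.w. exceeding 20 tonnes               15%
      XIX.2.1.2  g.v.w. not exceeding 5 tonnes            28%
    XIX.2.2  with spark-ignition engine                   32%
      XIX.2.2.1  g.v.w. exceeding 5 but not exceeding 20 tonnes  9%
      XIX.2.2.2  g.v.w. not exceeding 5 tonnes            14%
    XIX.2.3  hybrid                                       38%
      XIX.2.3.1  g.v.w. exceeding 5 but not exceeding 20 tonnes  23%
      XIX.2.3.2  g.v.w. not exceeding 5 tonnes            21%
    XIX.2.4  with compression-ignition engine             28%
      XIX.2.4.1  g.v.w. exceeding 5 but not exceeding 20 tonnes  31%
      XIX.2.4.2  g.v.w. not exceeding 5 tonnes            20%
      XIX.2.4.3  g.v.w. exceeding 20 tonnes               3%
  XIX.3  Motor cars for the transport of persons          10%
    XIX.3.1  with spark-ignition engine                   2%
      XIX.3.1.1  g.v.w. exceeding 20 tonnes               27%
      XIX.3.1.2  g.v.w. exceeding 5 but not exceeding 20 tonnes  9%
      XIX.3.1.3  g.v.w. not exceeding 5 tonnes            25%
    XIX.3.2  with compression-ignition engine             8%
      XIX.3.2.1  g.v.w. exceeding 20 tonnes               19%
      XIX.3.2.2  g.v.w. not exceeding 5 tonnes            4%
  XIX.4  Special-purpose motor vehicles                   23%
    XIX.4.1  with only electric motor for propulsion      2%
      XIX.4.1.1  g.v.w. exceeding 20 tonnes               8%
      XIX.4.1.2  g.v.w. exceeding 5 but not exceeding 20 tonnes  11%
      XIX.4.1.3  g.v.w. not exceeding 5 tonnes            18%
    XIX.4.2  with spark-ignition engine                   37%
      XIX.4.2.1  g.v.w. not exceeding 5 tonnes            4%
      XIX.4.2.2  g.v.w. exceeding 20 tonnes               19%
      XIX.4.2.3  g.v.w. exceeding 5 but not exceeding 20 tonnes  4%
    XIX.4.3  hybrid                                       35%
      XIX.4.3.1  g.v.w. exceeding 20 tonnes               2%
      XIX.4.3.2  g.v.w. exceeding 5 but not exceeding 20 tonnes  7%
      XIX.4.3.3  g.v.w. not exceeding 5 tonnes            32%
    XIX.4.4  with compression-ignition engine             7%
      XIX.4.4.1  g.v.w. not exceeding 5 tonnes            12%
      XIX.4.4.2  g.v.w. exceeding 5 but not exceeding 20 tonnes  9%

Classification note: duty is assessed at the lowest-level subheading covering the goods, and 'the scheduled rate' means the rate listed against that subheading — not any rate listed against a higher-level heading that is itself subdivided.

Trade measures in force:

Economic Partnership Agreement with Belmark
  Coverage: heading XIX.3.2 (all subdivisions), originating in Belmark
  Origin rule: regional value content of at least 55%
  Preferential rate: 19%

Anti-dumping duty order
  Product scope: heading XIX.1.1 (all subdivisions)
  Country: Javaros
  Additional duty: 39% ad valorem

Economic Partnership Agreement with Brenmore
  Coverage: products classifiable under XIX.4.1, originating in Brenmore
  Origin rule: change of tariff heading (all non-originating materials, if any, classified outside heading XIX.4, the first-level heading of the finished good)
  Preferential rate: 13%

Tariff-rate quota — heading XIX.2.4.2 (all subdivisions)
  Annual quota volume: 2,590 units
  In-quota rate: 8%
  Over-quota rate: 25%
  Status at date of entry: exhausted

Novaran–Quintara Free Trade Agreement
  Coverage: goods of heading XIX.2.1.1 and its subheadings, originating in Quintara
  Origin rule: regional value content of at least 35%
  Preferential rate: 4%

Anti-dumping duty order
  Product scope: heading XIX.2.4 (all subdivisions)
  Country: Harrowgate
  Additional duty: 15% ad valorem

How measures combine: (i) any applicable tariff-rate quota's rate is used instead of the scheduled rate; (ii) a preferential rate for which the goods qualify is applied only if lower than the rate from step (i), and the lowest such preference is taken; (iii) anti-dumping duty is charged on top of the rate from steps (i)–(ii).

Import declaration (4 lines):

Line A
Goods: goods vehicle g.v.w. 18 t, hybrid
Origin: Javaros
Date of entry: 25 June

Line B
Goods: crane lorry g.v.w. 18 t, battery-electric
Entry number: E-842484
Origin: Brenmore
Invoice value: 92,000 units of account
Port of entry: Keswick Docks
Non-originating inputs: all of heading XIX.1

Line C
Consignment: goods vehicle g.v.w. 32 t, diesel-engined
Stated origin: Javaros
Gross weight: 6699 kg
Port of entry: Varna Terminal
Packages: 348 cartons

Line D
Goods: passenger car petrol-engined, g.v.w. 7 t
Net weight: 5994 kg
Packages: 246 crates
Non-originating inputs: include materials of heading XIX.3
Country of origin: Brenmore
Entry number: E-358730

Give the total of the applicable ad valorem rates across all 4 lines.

46%

Line A: goods vehicle → XIX.2; hybrid → XIX.2.3; g.v.w. 18 t → XIX.2.3.1. Scheduled 23%. No special measure applies. → 23%.
Line B: crane lorry → XIX.4; battery-electric → XIX.4.1; g.v.w. 18 t → XIX.4.1.2. Scheduled 11%. Brenmore agreement on XIX.4.1: CTH met → 13% available; preference 13% not lower than 11% → no reduction. → 11%.
Line C: goods vehicle → XIX.2; diesel-engined → XIX.2.4; g.v.w. 32 t → XIX.2.4.3. Scheduled 3%. No special measure applies. → 3%.
Line D: passenger car → XIX.3; petrol-engined → XIX.3.1; g.v.w. 7 t → XIX.3.1.2. Scheduled 9%. Brenmore agreement on XIX.4.1: XIX.3.1.2 not covered. → 9%.
Sum: 23% + 11% + 3% + 9% = 46%.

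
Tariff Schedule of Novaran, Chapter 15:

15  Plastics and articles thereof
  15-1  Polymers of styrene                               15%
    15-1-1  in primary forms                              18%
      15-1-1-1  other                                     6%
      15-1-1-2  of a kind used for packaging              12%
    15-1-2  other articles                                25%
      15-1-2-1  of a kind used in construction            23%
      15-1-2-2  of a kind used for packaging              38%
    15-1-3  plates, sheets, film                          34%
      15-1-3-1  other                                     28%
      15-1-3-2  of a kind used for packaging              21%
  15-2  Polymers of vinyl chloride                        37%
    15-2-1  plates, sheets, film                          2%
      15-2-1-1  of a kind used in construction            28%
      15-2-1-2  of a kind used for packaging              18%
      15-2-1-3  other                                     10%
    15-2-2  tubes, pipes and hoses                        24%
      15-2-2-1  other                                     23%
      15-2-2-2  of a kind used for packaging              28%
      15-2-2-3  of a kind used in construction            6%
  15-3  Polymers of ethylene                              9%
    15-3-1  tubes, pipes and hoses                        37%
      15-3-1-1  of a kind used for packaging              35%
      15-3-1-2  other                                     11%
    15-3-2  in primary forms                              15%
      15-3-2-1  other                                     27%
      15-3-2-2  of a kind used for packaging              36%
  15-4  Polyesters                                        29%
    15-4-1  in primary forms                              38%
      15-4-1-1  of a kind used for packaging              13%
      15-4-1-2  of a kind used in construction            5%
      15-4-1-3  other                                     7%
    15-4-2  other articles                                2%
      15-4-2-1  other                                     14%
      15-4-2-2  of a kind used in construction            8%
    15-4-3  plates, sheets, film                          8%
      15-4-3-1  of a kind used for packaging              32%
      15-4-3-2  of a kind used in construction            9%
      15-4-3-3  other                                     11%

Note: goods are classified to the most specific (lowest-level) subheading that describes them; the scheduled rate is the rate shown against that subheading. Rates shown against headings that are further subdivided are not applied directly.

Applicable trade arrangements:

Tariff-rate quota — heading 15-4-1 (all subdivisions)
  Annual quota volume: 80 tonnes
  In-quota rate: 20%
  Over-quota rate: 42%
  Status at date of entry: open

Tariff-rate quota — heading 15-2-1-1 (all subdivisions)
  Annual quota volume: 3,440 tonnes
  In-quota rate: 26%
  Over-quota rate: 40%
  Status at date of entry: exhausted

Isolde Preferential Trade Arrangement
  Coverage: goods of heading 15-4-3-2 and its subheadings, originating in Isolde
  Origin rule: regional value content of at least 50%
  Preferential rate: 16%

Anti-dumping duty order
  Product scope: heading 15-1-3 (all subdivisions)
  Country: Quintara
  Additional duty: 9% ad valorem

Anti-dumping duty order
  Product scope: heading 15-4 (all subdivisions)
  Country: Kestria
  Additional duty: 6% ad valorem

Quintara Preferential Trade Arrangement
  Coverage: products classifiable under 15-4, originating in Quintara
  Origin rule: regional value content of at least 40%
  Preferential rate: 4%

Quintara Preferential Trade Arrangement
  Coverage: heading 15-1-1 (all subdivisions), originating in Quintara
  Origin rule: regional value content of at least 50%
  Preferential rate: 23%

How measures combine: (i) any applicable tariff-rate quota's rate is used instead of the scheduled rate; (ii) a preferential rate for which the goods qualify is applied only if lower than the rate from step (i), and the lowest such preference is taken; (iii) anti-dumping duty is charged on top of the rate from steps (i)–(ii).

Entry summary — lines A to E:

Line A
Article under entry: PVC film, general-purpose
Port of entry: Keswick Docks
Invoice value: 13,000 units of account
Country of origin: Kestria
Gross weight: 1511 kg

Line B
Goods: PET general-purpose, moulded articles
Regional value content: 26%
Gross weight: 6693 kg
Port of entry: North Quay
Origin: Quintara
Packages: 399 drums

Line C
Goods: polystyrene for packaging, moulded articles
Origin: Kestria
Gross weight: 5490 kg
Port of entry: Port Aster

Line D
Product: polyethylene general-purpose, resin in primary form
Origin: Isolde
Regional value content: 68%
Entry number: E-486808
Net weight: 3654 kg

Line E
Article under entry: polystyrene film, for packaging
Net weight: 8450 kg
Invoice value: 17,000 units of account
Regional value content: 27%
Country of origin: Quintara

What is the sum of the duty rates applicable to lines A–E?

Line A: PVC → 15-2; film → 15-2-1; general-purpose → 15-2-1-3. Scheduled 10%. No special measure applies. → 10%.
Line B: PET → 15-4; moulded articles → 15-4-2; general-purpose → 15-4-2-1. Scheduled 14%. Quintara agreement on 15-4: RVC < 40%; Quintara agreement on 15-1-1: 15-4-2-1 not covered. → 14%.
Line C: polystyrene → 15-1; moulded articles → 15-1-2; for packaging → 15-1-2-2. Scheduled 38%. No special measure applies. → 38%.
Line D: polyethylene → 15-3; resin in primary form → 15-3-2; general-purpose → 15-3-2-1. Scheduled 27%. Isolde agreement on 15-4-3-2: 15-3-2-1 not covered. → 27%.
Line E: polystyrene → 15-1; film → 15-1-3; for packaging → 15-1-3-2. Scheduled 21%. Quintara agreement on 15-4: 15-1-3-2 not covered; Quintara agreement on 15-1-1: 15-1-3-2 not covered; anti-dumping (Quintara, 15-1-3): +9%; total 21% + 9% = 30%. → 30%.
Sum: 10% + 14% + 38% + 27% + 30% = 119%.

119%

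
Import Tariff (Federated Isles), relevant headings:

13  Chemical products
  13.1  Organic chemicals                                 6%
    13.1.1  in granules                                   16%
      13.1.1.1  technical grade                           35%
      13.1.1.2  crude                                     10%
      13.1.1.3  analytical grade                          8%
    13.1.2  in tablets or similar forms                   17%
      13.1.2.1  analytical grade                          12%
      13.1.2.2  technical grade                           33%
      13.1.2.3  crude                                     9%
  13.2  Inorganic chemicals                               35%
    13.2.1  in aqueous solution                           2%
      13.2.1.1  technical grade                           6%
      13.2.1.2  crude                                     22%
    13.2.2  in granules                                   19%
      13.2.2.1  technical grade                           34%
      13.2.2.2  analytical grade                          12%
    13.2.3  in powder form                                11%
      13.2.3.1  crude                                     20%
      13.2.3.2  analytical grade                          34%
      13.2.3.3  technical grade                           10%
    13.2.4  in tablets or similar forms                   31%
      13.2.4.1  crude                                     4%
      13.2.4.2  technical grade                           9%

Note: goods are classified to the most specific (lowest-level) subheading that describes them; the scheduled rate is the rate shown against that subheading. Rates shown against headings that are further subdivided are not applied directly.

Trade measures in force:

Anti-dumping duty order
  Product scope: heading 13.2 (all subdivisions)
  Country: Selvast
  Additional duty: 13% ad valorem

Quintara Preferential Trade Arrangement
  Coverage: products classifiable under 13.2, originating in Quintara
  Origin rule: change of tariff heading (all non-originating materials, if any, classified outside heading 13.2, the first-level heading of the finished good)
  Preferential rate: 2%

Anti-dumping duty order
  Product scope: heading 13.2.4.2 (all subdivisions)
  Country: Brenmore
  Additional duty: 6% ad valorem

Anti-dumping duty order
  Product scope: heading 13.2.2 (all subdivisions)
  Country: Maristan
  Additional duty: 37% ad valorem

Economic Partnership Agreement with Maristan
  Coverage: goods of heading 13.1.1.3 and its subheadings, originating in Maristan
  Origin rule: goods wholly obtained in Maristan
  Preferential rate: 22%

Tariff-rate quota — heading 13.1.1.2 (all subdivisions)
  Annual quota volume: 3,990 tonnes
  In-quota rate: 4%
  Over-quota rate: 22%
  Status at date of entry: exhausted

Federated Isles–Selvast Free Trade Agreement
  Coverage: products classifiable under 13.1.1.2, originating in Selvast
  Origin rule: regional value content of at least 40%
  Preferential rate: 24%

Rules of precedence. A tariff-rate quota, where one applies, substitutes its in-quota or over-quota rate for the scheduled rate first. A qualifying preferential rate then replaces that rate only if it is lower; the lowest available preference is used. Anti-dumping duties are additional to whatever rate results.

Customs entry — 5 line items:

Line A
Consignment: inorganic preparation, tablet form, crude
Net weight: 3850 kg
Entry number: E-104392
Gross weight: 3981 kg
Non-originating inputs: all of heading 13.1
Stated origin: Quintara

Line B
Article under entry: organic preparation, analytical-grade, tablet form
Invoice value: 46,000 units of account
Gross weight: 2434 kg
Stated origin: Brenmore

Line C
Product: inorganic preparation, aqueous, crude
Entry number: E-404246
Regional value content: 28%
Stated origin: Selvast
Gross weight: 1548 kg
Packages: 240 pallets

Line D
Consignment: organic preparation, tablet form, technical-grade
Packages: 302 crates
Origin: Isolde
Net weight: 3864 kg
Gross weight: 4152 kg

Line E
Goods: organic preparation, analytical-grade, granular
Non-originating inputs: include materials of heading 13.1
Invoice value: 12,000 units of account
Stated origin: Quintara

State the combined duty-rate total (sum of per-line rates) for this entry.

Line A: inorganic → 13.2; tablet form → 13.2.4; crude → 13.2.4.1. Scheduled 4%. Quintara agreement on 13.2: CTH met → 2% available; preferential 2%. → 2%.
Line B: organic → 13.1; tablet form → 13.1.2; analytical-grade → 13.1.2.1. Scheduled 12%. No special measure applies. → 12%.
Line C: inorganic → 13.2; aqueous → 13.2.1; crude → 13.2.1.2. Scheduled 22%. Selvast agreement on 13.1.1.2: 13.2.1.2 not covered; anti-dumping (Selvast, 13.2): +13%; total 22% + 13% = 35%. → 35%.
Line D: organic → 13.1; tablet form → 13.1.2; technical-grade → 13.1.2.2. Scheduled 33%. No special measure applies. → 33%.
Line E: organic → 13.1; granular → 13.1.1; analytical-grade → 13.1.1.3. Scheduled 8%. Quintara agreement on 13.2: 13.1.1.3 not covered. → 8%.
Sum: 2% + 12% + 35% + 33% + 8% = 90%.

90%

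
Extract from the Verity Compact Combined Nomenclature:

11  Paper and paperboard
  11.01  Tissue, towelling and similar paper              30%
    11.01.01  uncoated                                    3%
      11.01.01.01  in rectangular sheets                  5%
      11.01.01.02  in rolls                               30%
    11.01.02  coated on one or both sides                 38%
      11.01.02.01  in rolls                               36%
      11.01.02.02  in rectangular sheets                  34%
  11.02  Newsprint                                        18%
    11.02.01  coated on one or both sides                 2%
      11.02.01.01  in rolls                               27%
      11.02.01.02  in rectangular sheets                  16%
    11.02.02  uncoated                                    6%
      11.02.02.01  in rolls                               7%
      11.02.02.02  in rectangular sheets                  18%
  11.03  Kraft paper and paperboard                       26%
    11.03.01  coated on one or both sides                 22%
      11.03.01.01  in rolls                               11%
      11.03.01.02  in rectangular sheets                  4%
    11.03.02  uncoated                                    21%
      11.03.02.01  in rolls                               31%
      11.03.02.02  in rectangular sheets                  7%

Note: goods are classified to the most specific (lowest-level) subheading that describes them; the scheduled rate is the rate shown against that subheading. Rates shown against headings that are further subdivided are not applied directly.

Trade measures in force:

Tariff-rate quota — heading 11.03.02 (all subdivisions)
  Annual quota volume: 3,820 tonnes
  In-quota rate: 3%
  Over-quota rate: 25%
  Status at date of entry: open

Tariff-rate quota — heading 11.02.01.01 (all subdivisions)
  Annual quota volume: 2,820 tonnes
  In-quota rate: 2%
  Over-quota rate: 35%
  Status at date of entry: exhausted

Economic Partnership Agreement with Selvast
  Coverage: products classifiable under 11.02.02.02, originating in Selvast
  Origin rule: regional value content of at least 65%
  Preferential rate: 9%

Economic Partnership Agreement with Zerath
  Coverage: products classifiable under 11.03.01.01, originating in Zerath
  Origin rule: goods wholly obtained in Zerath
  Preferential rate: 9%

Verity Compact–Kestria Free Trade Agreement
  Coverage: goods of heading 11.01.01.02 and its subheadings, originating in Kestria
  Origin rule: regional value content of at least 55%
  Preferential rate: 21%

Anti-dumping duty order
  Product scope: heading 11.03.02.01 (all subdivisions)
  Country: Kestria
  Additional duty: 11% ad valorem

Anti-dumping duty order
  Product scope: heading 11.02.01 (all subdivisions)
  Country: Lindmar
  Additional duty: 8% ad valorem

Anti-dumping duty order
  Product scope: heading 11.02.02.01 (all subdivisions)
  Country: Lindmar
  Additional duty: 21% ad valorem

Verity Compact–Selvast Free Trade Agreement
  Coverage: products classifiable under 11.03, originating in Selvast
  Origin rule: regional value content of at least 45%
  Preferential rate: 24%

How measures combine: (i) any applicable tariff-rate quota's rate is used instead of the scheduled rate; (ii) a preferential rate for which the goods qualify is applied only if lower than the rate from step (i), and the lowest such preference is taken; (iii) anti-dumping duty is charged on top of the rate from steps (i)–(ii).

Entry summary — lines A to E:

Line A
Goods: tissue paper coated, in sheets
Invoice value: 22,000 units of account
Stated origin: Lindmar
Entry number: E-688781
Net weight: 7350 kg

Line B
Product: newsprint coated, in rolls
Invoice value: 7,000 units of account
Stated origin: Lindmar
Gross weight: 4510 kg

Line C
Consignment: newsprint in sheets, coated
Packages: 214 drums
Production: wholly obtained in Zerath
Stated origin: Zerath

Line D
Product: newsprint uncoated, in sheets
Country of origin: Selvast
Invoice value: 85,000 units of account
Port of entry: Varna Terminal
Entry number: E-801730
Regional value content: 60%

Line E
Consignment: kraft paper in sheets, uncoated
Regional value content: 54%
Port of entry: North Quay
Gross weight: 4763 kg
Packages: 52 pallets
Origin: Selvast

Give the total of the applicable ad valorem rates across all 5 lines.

114%

Line A: tissue paper → 11.01; coated → 11.01.02; in sheets → 11.01.02.02. Scheduled 34%. No special measure applies. → 34%.
Line B: newsprint → 11.02; coated → 11.02.01; in rolls → 11.02.01.01. Scheduled 27%. quota on 11.02.01.01 exhausted → over-quota 35%; anti-dumping (Lindmar, 11.02.01): +8%; total 35% + 8% = 43%. → 43%.
Line C: newsprint → 11.02; coated → 11.02.01; in sheets → 11.02.01.02. Scheduled 16%. Zerath agreement on 11.03.01.01: 11.02.01.02 not covered. → 16%.
Line D: newsprint → 11.02; uncoated → 11.02.02; in sheets → 11.02.02.02. Scheduled 18%. Selvast agreement on 11.02.02.02: RVC < 65%; Selvast agreement on 11.03: 11.02.02.02 not covered. → 18%.
Line E: kraft paper → 11.03; uncoated → 11.03.02; in sheets → 11.03.02.02. Scheduled 7%. quota on 11.03.02 open → in-quota 3%; Selvast agreement on 11.02.02.02: 11.03.02.02 not covered; Selvast agreement on 11.03: RVC ≥ 45% → 24% available; preference 24% not lower than 3% → no reduction. → 3%.
Sum: 34% + 43% + 16% + 18% + 3% = 114%.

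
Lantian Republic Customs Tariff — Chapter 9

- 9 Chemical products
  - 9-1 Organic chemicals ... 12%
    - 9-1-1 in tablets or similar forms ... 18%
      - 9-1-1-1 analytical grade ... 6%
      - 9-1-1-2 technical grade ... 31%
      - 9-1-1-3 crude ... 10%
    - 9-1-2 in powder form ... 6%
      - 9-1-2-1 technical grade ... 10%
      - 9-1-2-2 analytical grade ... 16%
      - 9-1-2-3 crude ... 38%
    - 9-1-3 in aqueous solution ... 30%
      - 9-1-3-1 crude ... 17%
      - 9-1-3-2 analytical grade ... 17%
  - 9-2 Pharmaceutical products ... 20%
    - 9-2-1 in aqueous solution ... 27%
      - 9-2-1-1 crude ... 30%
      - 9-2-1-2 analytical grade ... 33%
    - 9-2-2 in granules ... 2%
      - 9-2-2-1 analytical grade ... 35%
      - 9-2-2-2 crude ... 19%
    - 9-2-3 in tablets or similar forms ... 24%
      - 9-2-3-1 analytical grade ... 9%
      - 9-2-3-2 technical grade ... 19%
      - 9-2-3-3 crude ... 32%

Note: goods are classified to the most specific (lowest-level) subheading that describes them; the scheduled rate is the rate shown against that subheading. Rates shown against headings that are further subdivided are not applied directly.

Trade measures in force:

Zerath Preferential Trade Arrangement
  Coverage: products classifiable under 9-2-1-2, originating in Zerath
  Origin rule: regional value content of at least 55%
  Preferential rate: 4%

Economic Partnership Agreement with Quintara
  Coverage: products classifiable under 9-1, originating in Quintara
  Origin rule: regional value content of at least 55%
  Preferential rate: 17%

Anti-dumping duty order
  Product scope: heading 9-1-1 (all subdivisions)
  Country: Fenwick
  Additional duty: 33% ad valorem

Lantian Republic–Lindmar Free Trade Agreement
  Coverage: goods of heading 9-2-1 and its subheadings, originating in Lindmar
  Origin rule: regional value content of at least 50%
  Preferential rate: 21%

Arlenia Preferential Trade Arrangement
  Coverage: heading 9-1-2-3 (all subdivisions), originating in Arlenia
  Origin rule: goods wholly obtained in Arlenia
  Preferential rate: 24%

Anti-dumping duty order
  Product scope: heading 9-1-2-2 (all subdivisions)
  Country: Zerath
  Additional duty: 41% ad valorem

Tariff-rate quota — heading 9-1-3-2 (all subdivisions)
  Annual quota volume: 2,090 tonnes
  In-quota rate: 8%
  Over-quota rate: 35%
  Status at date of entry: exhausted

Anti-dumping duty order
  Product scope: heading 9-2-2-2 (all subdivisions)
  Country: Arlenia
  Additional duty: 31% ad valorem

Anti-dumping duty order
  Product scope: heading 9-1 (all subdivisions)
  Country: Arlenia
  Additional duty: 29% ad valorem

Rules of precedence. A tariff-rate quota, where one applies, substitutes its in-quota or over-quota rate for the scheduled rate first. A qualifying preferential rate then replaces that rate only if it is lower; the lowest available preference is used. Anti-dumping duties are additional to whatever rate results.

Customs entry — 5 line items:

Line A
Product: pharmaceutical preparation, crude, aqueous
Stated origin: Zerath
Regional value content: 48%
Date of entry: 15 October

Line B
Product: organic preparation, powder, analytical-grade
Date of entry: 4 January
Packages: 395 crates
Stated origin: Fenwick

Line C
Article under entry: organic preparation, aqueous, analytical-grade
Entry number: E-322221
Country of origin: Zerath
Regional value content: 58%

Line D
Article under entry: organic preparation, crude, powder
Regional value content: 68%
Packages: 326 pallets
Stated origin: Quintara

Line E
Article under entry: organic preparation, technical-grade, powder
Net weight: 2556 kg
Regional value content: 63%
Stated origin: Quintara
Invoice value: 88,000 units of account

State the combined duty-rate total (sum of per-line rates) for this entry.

Line A: pharmaceutical → 9-2; aqueous → 9-2-1; crude → 9-2-1-1. Scheduled 30%. Zerath agreement on 9-2-1-2: 9-2-1-1 not covered. → 30%.
Line B: organic → 9-1; powder → 9-1-2; analytical-grade → 9-1-2-2. Scheduled 16%. No special measure applies. → 16%.
Line C: organic → 9-1; aqueous → 9-1-3; analytical-grade → 9-1-3-2. Scheduled 17%. quota on 9-1-3-2 exhausted → over-quota 35%; Zerath agreement on 9-2-1-2: 9-1-3-2 not covered. → 35%.
Line D: organic → 9-1; powder → 9-1-2; crude → 9-1-2-3. Scheduled 38%. Quintara agreement on 9-1: RVC ≥ 55% → 17% available; preferential 17%. → 17%.
Line E: organic → 9-1; powder → 9-1-2; technical-grade → 9-1-2-1. Scheduled 10%. Quintara agreement on 9-1: RVC ≥ 55% → 17% available; preference 17% not lower than 10% → no reduction. → 10%.
Sum: 30% + 16% + 35% + 17% + 10% = 108%.

108%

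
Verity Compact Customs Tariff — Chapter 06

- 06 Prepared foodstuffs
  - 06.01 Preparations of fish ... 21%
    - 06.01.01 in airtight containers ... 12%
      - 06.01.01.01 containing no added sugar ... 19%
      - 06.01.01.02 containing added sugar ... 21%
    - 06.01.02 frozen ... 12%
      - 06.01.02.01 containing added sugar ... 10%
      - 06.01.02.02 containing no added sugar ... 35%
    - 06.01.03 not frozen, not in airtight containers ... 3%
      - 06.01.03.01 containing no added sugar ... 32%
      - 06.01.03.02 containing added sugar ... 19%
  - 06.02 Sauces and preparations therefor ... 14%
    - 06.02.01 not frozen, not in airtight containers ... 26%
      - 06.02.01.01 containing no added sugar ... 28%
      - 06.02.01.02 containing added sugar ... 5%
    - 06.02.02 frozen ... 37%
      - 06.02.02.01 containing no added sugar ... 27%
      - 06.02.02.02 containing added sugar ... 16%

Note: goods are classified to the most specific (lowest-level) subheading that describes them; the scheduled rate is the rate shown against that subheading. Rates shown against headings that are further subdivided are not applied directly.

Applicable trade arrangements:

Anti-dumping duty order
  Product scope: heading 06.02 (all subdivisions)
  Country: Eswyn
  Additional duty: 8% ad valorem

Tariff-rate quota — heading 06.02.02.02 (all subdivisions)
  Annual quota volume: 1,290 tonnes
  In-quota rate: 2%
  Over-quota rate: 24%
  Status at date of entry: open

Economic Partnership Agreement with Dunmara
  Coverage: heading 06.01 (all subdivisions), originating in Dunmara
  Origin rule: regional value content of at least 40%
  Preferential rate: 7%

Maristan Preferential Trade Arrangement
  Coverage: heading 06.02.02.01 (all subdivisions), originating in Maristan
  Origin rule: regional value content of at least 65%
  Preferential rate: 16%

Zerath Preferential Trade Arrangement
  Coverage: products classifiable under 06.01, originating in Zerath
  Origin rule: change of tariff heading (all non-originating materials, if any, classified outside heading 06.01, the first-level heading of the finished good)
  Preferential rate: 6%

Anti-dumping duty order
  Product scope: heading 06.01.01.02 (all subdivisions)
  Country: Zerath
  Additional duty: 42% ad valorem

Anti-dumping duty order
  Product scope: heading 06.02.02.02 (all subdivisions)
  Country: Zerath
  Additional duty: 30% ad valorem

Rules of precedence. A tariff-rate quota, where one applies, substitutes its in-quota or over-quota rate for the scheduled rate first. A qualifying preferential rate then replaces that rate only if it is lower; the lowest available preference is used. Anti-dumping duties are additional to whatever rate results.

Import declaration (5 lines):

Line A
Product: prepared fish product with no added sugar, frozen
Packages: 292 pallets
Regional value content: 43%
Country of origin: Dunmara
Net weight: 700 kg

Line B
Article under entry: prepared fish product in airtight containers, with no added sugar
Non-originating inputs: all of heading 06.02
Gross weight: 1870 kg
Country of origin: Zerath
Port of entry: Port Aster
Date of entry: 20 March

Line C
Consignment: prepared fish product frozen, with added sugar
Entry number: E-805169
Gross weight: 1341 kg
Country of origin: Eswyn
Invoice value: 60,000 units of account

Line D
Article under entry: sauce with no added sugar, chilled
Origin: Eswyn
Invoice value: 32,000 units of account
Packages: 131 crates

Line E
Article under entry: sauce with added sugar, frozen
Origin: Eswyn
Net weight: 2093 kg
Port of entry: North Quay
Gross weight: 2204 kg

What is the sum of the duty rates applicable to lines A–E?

69%

Line A: prepared fish product → 06.01; frozen → 06.01.02; with no added sugar → 06.01.02.02. Scheduled 35%. Dunmara agreement on 06.01: RVC ≥ 40% → 7% available; preferential 7%. → 7%.
Line B: prepared fish product → 06.01; in airtight containers → 06.01.01; with no added sugar → 06.01.01.01. Scheduled 19%. Zerath agreement on 06.01: CTH met → 6% available; preferential 6%. → 6%.
Line C: prepared fish product → 06.01; frozen → 06.01.02; with added sugar → 06.01.02.01. Scheduled 10%. No special measure applies. → 10%.
Line D: sauce → 06.02; chilled → 06.02.01; with no added sugar → 06.02.01.01. Scheduled 28%. anti-dumping (Eswyn, 06.02): +8%; total 28% + 8% = 36%. → 36%.
Line E: sauce → 06.02; frozen → 06.02.02; with added sugar → 06.02.02.02. Scheduled 16%. quota on 06.02.02.02 open → in-quota 2%; anti-dumping (Eswyn, 06.02): +8%; total 2% + 8% = 10%. → 10%.
Sum: 7% + 6% + 10% + 36% + 10% = 69%.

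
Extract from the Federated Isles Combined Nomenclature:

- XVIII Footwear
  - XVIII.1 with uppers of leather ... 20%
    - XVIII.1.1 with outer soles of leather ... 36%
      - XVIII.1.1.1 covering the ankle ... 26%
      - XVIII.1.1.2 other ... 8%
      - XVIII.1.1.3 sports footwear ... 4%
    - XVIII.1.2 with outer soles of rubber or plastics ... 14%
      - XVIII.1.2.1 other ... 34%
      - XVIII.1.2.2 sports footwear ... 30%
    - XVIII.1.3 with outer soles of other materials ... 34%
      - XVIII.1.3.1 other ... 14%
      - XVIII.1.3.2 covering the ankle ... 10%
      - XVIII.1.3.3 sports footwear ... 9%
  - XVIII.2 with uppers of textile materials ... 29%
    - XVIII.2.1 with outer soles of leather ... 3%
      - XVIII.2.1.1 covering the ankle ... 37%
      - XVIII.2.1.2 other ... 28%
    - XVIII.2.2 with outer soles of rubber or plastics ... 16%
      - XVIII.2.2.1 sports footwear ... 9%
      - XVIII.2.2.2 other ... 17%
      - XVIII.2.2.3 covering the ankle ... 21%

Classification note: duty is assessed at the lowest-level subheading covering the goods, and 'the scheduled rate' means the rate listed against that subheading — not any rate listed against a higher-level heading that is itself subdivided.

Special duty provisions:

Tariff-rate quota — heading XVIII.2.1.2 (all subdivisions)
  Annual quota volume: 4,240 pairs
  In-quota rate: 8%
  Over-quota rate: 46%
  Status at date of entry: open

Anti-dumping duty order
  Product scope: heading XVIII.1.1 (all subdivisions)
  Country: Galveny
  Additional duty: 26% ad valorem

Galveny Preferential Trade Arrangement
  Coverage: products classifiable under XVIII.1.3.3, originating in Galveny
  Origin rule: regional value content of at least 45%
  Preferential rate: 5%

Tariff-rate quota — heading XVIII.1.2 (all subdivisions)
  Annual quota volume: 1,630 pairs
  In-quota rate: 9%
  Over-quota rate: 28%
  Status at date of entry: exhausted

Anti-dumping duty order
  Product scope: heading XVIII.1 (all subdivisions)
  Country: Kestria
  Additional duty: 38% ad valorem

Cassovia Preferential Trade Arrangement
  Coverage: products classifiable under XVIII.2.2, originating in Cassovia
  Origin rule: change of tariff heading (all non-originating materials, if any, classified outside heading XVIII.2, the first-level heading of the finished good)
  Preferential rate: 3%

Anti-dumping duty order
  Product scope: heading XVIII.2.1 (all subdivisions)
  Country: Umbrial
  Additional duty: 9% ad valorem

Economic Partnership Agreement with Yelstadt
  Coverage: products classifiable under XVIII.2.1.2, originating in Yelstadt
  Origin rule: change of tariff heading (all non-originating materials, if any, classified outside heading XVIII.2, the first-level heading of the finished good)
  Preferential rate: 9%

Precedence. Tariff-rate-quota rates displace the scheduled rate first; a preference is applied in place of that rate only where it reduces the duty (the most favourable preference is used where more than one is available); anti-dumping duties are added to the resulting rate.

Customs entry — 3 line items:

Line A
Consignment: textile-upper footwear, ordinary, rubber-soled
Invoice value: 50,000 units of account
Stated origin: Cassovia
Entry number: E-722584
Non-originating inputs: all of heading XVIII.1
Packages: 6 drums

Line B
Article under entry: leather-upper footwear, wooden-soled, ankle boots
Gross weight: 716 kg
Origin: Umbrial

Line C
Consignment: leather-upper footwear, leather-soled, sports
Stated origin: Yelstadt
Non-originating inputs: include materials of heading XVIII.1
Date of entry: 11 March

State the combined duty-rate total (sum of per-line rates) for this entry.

Line A: textile-upper → XVIII.2; rubber-soled → XVIII.2.2; ordinary → XVIII.2.2.2. Scheduled 17%. Cassovia agreement on XVIII.2.2: CTH met → 3% available; preferential 3%. → 3%.
Line B: leather-upper → XVIII.1; wooden-soled → XVIII.1.3; ankle boots → XVIII.1.3.2. Scheduled 10%. No special measure applies. → 10%.
Line C: leather-upper → XVIII.1; leather-soled → XVIII.1.1; sports → XVIII.1.1.3. Scheduled 4%. Yelstadt agreement on XVIII.2.1.2: XVIII.1.1.3 not covered. → 4%.
Sum: 3% + 10% + 4% = 17%.

17%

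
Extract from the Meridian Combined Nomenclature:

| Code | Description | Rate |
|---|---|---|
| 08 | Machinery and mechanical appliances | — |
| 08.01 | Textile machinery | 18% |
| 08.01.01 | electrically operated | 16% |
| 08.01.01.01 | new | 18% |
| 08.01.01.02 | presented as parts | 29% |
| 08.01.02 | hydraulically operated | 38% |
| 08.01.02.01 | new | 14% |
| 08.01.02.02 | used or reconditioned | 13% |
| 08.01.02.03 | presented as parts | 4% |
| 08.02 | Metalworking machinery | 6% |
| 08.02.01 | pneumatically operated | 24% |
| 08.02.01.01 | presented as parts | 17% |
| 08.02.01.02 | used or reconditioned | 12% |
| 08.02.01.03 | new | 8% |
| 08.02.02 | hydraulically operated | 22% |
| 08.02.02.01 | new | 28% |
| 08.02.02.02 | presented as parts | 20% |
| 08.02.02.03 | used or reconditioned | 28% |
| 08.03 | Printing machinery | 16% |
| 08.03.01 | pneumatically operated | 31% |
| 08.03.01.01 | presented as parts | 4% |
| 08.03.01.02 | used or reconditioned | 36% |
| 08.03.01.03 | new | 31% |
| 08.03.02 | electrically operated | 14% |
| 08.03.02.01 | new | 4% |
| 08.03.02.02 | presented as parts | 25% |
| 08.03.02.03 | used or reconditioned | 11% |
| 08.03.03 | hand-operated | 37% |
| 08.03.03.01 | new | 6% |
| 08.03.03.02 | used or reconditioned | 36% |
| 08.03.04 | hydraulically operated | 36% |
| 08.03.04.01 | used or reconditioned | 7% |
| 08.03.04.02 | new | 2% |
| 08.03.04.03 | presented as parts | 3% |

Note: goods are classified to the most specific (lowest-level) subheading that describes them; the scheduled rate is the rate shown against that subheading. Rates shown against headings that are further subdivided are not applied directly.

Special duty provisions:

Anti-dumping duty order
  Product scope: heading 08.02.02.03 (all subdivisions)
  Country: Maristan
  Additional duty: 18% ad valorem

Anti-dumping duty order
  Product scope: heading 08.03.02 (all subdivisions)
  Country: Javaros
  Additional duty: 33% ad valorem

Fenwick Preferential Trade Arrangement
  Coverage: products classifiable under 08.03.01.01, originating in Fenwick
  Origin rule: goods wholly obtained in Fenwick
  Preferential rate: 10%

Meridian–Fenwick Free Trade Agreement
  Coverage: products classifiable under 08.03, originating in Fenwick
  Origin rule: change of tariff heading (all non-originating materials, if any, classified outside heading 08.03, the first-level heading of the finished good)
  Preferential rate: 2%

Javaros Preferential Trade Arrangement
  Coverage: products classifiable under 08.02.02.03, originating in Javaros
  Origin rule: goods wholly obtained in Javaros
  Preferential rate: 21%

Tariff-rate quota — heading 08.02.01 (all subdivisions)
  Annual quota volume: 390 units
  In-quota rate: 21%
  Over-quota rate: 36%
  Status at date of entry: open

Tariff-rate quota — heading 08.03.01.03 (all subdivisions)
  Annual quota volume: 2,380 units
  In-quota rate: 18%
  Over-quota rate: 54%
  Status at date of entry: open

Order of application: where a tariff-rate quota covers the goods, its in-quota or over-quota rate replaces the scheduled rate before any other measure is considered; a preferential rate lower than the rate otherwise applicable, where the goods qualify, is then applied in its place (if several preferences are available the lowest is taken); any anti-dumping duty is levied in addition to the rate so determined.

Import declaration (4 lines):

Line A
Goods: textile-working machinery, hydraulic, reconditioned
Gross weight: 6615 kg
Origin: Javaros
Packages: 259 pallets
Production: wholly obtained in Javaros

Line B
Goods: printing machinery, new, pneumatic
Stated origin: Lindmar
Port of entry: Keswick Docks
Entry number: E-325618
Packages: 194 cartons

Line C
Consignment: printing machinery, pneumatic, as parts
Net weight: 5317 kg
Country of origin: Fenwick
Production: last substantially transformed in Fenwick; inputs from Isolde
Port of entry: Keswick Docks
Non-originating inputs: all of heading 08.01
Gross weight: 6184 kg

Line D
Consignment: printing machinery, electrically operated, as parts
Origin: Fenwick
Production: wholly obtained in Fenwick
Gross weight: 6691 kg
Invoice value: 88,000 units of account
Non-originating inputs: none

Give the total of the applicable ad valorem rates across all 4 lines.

35%

Line A: textile-working → 08.01; hydraulic → 08.01.02; reconditioned → 08.01.02.02. Scheduled 13%. Javaros agreement on 08.02.02.03: 08.01.02.02 not covered. → 13%.
Line B: printing → 08.03; pneumatic → 08.03.01; new → 08.03.01.03. Scheduled 31%. quota on 08.03.01.03 open → in-quota 18%. → 18%.
Line C: printing → 08.03; pneumatic → 08.03.01; as parts → 08.03.01.01. Scheduled 4%. Fenwick agreement on 08.03.01.01: not wholly obtained; Fenwick agreement on 08.03: CTH met → 2% available; preferential 2%. → 2%.
Line D: printing → 08.03; electrically operated → 08.03.02; as parts → 08.03.02.02. Scheduled 25%. Fenwick agreement on 08.03.01.01: 08.03.02.02 not covered; Fenwick agreement on 08.03: CTH met → 2% available; preferential 2%. → 2%.
Sum: 13% + 18% + 2% + 2% = 35%.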